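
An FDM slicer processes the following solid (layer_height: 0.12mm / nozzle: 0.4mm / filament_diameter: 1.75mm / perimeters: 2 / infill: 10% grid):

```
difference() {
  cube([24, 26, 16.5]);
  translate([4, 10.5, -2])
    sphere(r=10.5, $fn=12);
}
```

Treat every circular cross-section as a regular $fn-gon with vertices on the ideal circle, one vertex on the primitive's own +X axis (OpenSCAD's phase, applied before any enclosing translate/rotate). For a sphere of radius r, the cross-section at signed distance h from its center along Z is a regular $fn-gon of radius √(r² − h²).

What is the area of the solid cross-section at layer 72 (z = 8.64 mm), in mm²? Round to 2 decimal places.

624.00 mm²

At z = 8.64 mm: the cube is present — its section is the full 24×26 rectangle (area 624.00 mm²); the sphere at (4, 10.5) is not intersected at this z (|z−center|=10.640 > r=10.5); Subtracting the remaining from the first: none of the subtracted shapes is present at this height, so the 24×26 cube is unchanged — area = 624.00 mm². Overall, the cross-section is a single solid region. Net area = 624.00 mm².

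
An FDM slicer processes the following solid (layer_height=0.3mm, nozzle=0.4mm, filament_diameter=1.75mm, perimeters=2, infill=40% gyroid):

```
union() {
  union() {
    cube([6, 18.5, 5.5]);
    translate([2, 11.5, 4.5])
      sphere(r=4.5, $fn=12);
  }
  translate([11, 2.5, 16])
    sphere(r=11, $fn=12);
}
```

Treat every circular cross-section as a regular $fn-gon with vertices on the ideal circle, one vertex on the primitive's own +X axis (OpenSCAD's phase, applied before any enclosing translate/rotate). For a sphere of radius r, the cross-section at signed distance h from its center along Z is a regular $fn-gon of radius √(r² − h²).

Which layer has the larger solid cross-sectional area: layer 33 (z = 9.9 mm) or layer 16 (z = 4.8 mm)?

layer 33 (z = 9.9 mm)

Layer 33 (z = 9.9): the cube is absent (z outside [0, 5.5]); the sphere at (2, 11.5) is not intersected at this z (|z−center|=5.400 > r=4.5); Combining (union): nothing is present at this height; the sphere at (11, 2.5): section is a regular 12-gon, circumradius = √(r²−h²) = √(11²−6.1²) = 9.154 (area = (12/2)·9.154²·sin(360°/12) = 251.37 mm²); Taking the union: only the r=11 sphere at (11, 2.5) is present, so the union is just that shape — area = 251.37 mm². So its area = 251.37 mm². Layer 16 (z = 4.8): the cube is present — its section is the full 6×18.5 rectangle (area 111.00 mm²); the r=4.5 sphere at (2, 11.5) contributes a regular 12-gon of circumradius √(4.5²−0.3²) = 4.490 (area = (12/2)·4.490²·sin(360°/12) = 60.48 mm²); Taking the union: the regions partially overlap — summed areas 171.48 mm² minus the doubly-counted overlap 46.23 mm² gives 125.25 mm² — area = 125.25 mm²; the sphere at (11, 2.5) is absent (|z−center|=11.200 > r=11); Taking the union: only that combined region is present, so the union is just that shape — area = 125.25 mm². So its area = 125.25 mm². Layer 33 is larger (251.37 vs 125.25 mm²).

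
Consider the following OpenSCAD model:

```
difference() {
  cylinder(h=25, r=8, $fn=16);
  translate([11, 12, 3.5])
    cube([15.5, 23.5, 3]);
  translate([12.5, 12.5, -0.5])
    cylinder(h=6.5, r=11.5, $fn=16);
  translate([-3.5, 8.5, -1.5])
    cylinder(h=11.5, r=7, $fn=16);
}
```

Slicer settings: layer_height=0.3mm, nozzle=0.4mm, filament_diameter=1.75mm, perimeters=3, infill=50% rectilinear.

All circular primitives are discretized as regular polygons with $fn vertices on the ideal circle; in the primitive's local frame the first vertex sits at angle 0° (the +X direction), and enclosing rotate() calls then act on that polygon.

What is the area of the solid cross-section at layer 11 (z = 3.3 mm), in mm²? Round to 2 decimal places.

At z = 3.3 mm: the r=8 cylinder contributes a regular 16-gon of circumradius 8 (area = (16/2)·8.000²·sin(360°/16) = 195.93 mm²); the cube at (11, 12) is not intersected at this z (z outside [3.5, 6.5]); the r=11.5 cylinder at (12.5, 12.5) gives a regular 16-gon of circumradius 11.5 (constant along its height) (area = (16/2)·11.500²·sin(360°/16) = 404.88 mm²); the r=7 cylinder at (-3.5, 8.5) contributes a regular 16-gon of circumradius 7 (area = (16/2)·7.000²·sin(360°/16) = 150.01 mm²); Subtracting the remaining from the first: starting from the r=8 cylinder (195.93 mm²), the r=11.5 cylinder at (12.5, 12.5) partially overlaps it — only the 7.85 mm² overlap (of its 404.88 mm²) is removed, clipping the outline; the r=7 cylinder at (-3.5, 8.5) partially overlaps it — only the 44.74 mm² overlap (of its 150.01 mm²) is removed, clipping the outline — area = 143.35 mm². Overall, the cross-section is a single solid region. Net area = 143.35 mm².

143.35 mm²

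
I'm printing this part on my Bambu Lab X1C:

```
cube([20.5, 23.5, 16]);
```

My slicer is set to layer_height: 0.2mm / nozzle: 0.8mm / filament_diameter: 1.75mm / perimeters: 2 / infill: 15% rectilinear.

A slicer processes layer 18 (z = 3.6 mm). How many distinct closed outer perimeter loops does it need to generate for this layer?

At z = 3.6 mm: the 20.5×23.5 cube contributes its full rectangle. The result has 1 disconnected region.

1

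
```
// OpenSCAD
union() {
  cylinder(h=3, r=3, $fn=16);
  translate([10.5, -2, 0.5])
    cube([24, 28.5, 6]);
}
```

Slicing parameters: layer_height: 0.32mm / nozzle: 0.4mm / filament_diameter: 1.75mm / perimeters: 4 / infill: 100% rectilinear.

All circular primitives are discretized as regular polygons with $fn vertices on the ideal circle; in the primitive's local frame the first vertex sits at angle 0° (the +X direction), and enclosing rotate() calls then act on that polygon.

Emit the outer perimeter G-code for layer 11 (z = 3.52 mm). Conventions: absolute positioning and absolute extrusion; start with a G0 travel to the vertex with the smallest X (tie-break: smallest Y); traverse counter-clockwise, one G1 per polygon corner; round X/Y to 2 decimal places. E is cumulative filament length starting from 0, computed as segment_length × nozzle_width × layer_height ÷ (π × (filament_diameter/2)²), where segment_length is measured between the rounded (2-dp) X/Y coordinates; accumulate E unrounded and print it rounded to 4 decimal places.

G0 X10.50 Y-2.00 Z3.52
G1 X34.50 Y-2.00 E1.2772
G1 X34.50 Y26.50 E2.7939
G1 X10.50 Y26.50 E4.0710
G1 X10.50 Y-2.00 E5.5877

At z = 3.52 mm: the cylinder is not intersected at this z (z outside [0, 3]); the 24×28.5 cube at (10.5, -2) contributes its full rectangle; Merging all regions: only the 24×28.5 cube at (10.5, -2) is present, so the union is just that shape — 1 connected region. The outline is a single polygon with 4 vertices. Extrusion per mm of travel: 0.4 × 0.32 / (π × 0.875²) = 0.053216. Accumulating E over each segment gives final E = 5.5877.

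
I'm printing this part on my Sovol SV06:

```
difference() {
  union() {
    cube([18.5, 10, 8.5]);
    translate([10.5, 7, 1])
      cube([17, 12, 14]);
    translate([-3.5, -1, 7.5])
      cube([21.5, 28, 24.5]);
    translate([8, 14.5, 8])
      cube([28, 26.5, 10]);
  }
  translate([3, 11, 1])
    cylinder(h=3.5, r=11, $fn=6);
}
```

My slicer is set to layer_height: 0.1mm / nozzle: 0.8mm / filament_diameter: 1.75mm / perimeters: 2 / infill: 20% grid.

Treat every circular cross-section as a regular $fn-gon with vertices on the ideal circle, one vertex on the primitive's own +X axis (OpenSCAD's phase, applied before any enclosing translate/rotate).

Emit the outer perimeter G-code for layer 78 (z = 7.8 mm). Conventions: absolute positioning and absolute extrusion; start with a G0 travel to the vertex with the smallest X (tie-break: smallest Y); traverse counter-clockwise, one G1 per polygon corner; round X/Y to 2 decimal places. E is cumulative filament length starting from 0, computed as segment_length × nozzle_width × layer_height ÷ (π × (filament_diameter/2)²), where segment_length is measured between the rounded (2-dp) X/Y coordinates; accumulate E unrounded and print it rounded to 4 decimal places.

G0 X-3.50 Y-1.00 Z7.80
G1 X18.00 Y-1.00 E0.7151
G1 X18.00 Y0.00 E0.7484
G1 X18.50 Y0.00 E0.7650
G1 X18.50 Y7.00 E0.9978
G1 X27.50 Y7.00 E1.2971
G1 X27.50 Y19.00 E1.6963
G1 X18.00 Y19.00 E2.0122
G1 X18.00 Y27.00 E2.2783
G1 X-3.50 Y27.00 E2.9934
G1 X-3.50 Y-1.00 E3.9247

At z = 7.8 mm: the 18.5×10 cube contributes its full rectangle; the 17×12 cube at (10.5, 7) contributes its full rectangle; the cube at (-3.5, -1) (footprint 21.5×28) is included at this height; the cube at (8, 14.5) is not intersected at this z (z outside [8, 18]); Taking the union: the regions partially overlap (shared area 271.50 mm²), so overlapping operands fuse into one piece — 1 connected region; the cylinder at (3, 11) does not reach this height (z outside [1, 4.5]); Subtracting the remaining from the first: none of the subtracted shapes is present at this height, so that combined region is unchanged — 1 connected region. The outline is a single polygon with 10 vertices. Extrusion per mm of travel: 0.8 × 0.1 / (π × 0.875²) = 0.033260. Accumulating E over each segment gives final E = 3.9247.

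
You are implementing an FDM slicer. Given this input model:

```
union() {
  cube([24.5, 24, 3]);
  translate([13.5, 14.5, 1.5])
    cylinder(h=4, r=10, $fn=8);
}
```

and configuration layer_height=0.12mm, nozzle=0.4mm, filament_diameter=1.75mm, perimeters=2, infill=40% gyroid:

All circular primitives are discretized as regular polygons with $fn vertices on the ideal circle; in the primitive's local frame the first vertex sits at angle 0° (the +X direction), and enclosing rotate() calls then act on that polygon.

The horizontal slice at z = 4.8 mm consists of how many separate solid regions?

1

At z = 4.8 mm: the cube is absent (z outside [0, 3]); the r=10 cylinder at (13.5, 14.5) gives a regular 8-gon of circumradius 10 (constant along its height); Merging all regions: only the r=10 cylinder at (13.5, 14.5) is present, so the union is just that shape — 1 connected region. The result has 1 disconnected region.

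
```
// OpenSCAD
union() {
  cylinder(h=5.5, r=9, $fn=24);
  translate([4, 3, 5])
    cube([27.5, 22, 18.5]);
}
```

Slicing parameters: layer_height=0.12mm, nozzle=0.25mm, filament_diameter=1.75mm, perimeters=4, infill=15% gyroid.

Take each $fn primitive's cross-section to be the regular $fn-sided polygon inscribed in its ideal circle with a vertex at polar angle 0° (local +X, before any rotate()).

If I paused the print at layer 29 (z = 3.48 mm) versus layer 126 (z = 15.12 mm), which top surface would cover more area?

layer 126 (z = 15.12 mm)

Layer 29 (z = 3.48): the r=9 cylinder gives a regular 24-gon of circumradius 9 (constant along its height) (area = (24/2)·9.000²·sin(360°/24) = 251.57 mm²); the cube at (4, 3) is absent (z outside [5, 23.5]); Taking the union: only the r=9 cylinder is present, so the union is just that shape — area = 251.57 mm². So its area = 251.57 mm². Layer 126 (z = 15.12): the cylinder is not intersected at this z (z outside [0, 5.5]); the 27.5×22 cube at (4, 3) contributes its full rectangle (area 605.00 mm²); Merging all regions: only the 27.5×22 cube at (4, 3) is present, so the union is just that shape — area = 605.00 mm². So its area = 605.00 mm². Layer 126 is larger (605.00 vs 251.57 mm²).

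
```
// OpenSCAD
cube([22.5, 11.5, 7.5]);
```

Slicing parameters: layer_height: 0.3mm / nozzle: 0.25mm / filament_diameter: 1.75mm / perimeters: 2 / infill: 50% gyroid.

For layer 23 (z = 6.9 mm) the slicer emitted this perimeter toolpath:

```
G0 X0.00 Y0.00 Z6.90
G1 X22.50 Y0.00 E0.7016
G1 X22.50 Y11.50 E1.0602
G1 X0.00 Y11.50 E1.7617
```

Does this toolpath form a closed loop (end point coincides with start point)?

Start point (G0): (0.00, 0.00). End point (last G1): the path does not return to the start — open.

no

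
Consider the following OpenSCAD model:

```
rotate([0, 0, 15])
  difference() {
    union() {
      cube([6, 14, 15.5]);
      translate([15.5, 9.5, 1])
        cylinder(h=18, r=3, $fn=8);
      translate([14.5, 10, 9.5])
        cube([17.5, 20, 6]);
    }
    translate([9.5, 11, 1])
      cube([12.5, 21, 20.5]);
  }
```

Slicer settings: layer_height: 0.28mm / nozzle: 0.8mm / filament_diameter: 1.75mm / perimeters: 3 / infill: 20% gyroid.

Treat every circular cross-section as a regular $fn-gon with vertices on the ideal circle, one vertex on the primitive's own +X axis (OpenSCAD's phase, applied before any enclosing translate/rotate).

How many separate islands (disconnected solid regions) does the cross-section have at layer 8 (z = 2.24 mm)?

At z = 2.24 mm: the cube (footprint 6×14) is included at this height; the r=3 cylinder at (15.5, 9.5) gives a regular 8-gon of circumradius 3 (constant along its height); the cube at (14.5, 10) is absent (z outside [9.5, 15.5]); Merging all regions: the 2 present regions are separate (no shared area or edge), so areas and boundary lengths simply add and each stays a separate island — 2 connected regions; the cube at (9.5, 11) (footprint 12.5×21) is included at this height; Taking the first minus the rest: starting from the result so far, the 12.5×21 cube at (9.5, 11) partially overlaps it — only the 4.66 mm² overlap (of its 262.50 mm²) is removed, clipping the outline — 2 connected regions; (whole slice rotated 15° about Z — lengths, areas and connectivity unchanged). Overall, the cross-section has 2 separate islands. Island count = 2.

2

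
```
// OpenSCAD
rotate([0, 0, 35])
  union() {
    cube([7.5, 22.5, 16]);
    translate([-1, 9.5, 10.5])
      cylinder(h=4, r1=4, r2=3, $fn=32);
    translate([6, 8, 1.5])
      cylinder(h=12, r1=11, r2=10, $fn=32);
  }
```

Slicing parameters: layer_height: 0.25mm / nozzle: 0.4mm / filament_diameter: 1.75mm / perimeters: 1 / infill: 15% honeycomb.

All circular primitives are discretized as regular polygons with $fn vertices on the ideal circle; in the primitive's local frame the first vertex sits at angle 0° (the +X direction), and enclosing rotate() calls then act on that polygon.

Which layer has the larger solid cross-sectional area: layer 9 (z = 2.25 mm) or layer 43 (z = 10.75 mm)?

layer 9 (z = 2.25 mm)

Layer 9 (z = 2.25): the cube (footprint 7.5×22.5) is included at this height (area 168.75 mm²); the cone at (-1, 9.5) does not reach this height (z outside [10.5, 14.5]); the cone at (6, 8) contributes a regular 32-gon of circumradius 10.938 (interpolated between r1=11 and r2=10 at t=0.062) (area = (32/2)·10.938²·sin(360°/32) = 373.42 mm²); Combining (union): the regions partially overlap — summed areas 542.17 mm² minus the doubly-counted overlap 138.24 mm² gives 403.93 mm² — area = 403.93 mm²; (whole slice rotated 35° about Z — lengths, areas and connectivity unchanged). So its area = 403.93 mm². Layer 43 (z = 10.75): the cube (footprint 7.5×22.5) is included at this height (area 168.75 mm²); the cone at (-1, 9.5): at t=0.062 of its height the radius interpolates to r₁+(r₂−r₁)t = 3.938, giving a regular 32-gon of that circumradius (area = (32/2)·3.938²·sin(360°/32) = 48.39 mm²); the cone at (6, 8) (r1=11→r2=10) has section circumradius 10.229 here — a regular 32-gon (area = (32/2)·10.229²·sin(360°/32) = 326.62 mm²); Combining (union): the regions partially overlap — summed areas 543.76 mm² minus the doubly-counted overlap 177.40 mm² gives 366.36 mm² — area = 366.36 mm²; (whole slice rotated 35° about Z — lengths, areas and connectivity unchanged). So its area = 366.36 mm². Layer 9 is larger (403.93 vs 366.36 mm²).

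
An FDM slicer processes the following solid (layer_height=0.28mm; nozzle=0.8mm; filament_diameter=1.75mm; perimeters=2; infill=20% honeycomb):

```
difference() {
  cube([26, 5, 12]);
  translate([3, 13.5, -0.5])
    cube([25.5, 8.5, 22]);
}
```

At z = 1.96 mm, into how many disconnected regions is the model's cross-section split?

1

At z = 1.96 mm: the 26×5 cube contributes its full rectangle; the cube at (3, 13.5) (footprint 25.5×8.5) is included at this height; Subtracting the remaining from the first: starting from the 26×5 cube, the 25.5×8.5 cube at (3, 13.5) misses the remaining region (no effect) — 1 connected region. The result has 1 disconnected region.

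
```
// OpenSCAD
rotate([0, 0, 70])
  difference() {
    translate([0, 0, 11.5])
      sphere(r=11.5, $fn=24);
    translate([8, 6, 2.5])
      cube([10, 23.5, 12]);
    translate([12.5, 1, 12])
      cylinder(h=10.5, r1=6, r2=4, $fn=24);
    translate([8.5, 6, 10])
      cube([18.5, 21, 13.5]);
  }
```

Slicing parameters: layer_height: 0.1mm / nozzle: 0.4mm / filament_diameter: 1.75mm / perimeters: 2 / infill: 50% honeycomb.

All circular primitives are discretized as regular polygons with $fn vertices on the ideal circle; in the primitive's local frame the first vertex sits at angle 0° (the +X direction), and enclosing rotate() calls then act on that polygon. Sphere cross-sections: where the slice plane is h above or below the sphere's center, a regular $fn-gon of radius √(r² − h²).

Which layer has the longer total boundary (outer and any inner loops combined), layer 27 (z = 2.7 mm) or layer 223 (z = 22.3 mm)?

layer 27 (z = 2.7 mm)

Layer 27 (z = 2.7): the r=11.5 sphere slices to a regular 24-gon of circumradius 7.403 (√(r²−h²) with h=8.8 from center) (perimeter = 2·24·7.403·sin(180°/24) = 46.38 mm); the cube at (8, 6) is present — its section is the full 10×23.5 rectangle (perimeter 67.00 mm); the cone at (12.5, 1) is not intersected at this z (z outside [12, 22.5]); the cube at (8.5, 6) is not intersected at this z (z outside [10, 23.5]); After the difference (first − rest): starting from the r=11.5 sphere, the 10×23.5 cube at (8, 6) misses the remaining region (no effect) — boundary = 46.38 mm; (whole slice rotated 70° about Z — lengths, areas and connectivity unchanged). So its perimeter = 46.38 mm. Layer 223 (z = 22.3): the r=11.5 sphere contributes a regular 24-gon of circumradius √(11.5²−10.8²) = 3.951 (perimeter = 2·24·3.951·sin(180°/24) = 24.75 mm); the cube at (8, 6) does not reach this height (z outside [2.5, 14.5]); the cone at (12.5, 1) (r1=6→r2=4) has section circumradius 4.038 here — a regular 24-gon (perimeter = 2·24·4.038·sin(180°/24) = 25.30 mm); the cube at (8.5, 6) (footprint 18.5×21) is included at this height (perimeter 79.00 mm); Subtracting the remaining from the first: starting from the r=11.5 sphere, the cone at (12.5, 1) misses the remaining region (no effect); the 18.5×21 cube at (8.5, 6) misses the remaining region (no effect) — boundary = 24.75 mm; (whole slice rotated 70° about Z — lengths, areas and connectivity unchanged). So its perimeter = 24.75 mm. Layer 27 is larger (46.38 vs 24.75 mm).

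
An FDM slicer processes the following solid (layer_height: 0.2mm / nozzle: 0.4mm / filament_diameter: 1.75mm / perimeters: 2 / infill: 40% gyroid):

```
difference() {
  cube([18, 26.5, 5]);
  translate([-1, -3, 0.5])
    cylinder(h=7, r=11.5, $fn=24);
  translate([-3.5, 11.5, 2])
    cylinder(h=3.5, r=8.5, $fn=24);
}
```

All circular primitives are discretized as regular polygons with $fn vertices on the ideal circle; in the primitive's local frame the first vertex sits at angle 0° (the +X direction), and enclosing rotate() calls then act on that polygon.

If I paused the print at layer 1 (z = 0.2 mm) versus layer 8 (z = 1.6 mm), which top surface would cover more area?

Layer 1 (z = 0.2): the cube (footprint 18×26.5) is included at this height (area 477.00 mm²); the cylinder at (-1, -3) does not reach this height (z outside [0.5, 7.5]); the cylinder at (-3.5, 11.5) is not intersected at this z (z outside [2, 5.5]); Taking the first minus the rest: none of the subtracted shapes is present at this height, so the 18×26.5 cube is unchanged — area = 477.00 mm². So its area = 477.00 mm². Layer 8 (z = 1.6): the 18×26.5 cube contributes its full rectangle (area 477.00 mm²); the cylinder at (-1, -3): section is a regular 24-gon, circumradius r=11.5 (area = (24/2)·11.500²·sin(360°/24) = 410.75 mm²); the cylinder at (-3.5, 11.5) does not reach this height (z outside [2, 5.5]); After the difference (first − rest): starting from the 18×26.5 cube (477.00 mm²), the r=11.5 cylinder at (-1, -3) partially overlaps it — only the 60.34 mm² overlap (of its 410.75 mm²) is removed, clipping the outline — area = 416.66 mm². So its area = 416.66 mm². Layer 1 is larger (477.00 vs 416.66 mm²).

layer 1 (z = 0.2 mm)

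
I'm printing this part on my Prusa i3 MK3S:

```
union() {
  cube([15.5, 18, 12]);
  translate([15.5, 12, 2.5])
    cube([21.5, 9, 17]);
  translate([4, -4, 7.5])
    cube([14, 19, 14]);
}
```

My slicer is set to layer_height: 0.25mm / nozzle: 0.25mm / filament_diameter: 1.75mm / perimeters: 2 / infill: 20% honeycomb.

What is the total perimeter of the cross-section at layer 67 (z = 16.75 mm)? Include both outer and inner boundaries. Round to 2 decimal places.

116.00 mm

At z = 16.75 mm: the cube is absent (z outside [0, 12]); the cube at (15.5, 12) is present — its section is the full 21.5×9 rectangle (perimeter 61.00 mm); the cube at (4, -4) is present — its section is the full 14×19 rectangle (perimeter 66.00 mm); Taking the union: the regions partially overlap (shared area 7.50 mm²), so the edge portions inside another operand are dropped and the merged outline is re-measured after clipping — boundary = 116.00 mm. Overall, the cross-section is a single solid region. Total boundary length (outer) = 116.00 mm.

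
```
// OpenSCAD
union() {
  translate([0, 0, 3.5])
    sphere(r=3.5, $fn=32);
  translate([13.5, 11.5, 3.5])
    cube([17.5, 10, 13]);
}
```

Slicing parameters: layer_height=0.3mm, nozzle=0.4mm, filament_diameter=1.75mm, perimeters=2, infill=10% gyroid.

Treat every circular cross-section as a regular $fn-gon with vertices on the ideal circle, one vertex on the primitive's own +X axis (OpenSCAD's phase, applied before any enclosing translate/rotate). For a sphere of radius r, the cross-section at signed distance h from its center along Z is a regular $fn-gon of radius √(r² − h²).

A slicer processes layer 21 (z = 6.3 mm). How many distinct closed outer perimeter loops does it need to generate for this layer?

At z = 6.3 mm: the r=3.5 sphere contributes a regular 32-gon of circumradius √(3.5²−2.8²) = 2.100; the 17.5×10 cube at (13.5, 11.5) contributes its full rectangle; Taking the union: the 2 present regions are separate (no shared area or edge), so areas and boundary lengths simply add and each stays a separate island — 2 connected regions. The result has 2 disconnected regions.

2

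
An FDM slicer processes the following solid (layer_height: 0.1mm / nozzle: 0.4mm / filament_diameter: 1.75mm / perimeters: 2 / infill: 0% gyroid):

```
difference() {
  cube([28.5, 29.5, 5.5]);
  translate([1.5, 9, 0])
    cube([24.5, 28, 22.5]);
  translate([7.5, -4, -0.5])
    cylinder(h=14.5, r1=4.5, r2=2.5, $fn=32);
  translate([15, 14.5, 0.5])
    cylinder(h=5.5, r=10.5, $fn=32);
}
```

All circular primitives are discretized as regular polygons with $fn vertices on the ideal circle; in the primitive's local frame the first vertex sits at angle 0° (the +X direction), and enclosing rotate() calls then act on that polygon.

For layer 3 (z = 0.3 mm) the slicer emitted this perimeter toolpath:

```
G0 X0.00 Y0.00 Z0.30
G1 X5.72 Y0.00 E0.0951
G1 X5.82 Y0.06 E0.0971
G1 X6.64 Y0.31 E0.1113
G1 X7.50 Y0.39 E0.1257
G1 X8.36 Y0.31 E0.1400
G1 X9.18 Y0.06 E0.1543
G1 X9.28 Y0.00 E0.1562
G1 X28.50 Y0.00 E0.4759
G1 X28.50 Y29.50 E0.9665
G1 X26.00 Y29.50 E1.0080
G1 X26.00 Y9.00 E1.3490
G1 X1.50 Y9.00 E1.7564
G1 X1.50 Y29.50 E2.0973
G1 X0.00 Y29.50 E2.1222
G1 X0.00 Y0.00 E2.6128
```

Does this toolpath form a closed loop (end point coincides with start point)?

yes

Start point (G0): (0.00, 0.00). End point (last G1): the path returns to the start — closed.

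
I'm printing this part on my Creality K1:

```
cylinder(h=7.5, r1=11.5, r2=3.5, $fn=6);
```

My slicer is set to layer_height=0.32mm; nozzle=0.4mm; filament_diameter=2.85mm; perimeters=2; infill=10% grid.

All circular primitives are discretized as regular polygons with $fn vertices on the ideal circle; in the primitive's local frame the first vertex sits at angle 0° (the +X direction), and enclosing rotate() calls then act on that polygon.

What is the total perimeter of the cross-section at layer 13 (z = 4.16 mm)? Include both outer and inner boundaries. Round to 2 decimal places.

At z = 4.16 mm: the cone: at t=0.555 of its height the radius interpolates to r₁+(r₂−r₁)t = 7.063, giving a regular 6-gon of that circumradius (perimeter = 2·6·7.063·sin(180°/6) = 42.38 mm). Overall, the cross-section is a single solid region. Total boundary length (outer) = 42.38 mm.

42.38 mm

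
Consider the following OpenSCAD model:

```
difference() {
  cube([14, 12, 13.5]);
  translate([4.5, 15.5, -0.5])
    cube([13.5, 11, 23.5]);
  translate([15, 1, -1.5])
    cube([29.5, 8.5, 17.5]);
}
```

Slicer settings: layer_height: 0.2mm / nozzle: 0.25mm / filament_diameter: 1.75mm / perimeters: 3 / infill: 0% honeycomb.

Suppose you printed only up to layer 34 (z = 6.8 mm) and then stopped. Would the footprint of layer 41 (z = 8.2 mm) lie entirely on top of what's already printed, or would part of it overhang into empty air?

entirely on top

Compare the two slices. At z = 6.8: the 14×12 cube contributes its full rectangle (area 168.00 mm²); the cube at (4.5, 15.5) (footprint 13.5×11) is included at this height (area 148.50 mm²); the cube at (15, 1) is present — its section is the full 29.5×8.5 rectangle (area 250.75 mm²); Subtracting the remaining from the first: starting from the 14×12 cube (168.00 mm²), the 13.5×11 cube at (4.5, 15.5) misses the remaining region (no effect); the 29.5×8.5 cube at (15, 1) misses the remaining region (no effect) — area = 168.00 mm². At z = 8.2: the cube (footprint 14×12) is included at this height (area 168.00 mm²); the 13.5×11 cube at (4.5, 15.5) contributes its full rectangle (area 148.50 mm²); the cube at (15, 1) is present — its section is the full 29.5×8.5 rectangle (area 250.75 mm²); Taking the first minus the rest: starting from the 14×12 cube (168.00 mm²), the 13.5×11 cube at (4.5, 15.5) misses the remaining region (no effect); the 29.5×8.5 cube at (15, 1) misses the remaining region (no effect) — area = 168.00 mm². Checking containment: the cross-section at z = 8.2 is a subset of the cross-section at z = 6.8.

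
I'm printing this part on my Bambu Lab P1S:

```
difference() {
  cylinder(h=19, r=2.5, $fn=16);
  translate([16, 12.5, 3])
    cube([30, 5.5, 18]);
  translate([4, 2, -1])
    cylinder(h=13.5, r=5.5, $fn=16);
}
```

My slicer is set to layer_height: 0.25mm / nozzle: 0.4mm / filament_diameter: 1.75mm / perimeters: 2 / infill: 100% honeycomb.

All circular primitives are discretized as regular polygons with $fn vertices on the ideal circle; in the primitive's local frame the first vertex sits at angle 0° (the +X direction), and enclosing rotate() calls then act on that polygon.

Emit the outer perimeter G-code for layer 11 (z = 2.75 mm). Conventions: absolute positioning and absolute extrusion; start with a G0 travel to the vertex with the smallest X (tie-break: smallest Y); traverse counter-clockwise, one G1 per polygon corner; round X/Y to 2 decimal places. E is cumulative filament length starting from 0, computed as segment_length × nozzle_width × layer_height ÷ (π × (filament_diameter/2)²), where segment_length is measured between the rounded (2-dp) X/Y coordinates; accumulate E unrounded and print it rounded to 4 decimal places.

G0 X-2.50 Y0.00 Z2.75
G1 X-2.31 Y-0.96 E0.0407
G1 X-1.77 Y-1.77 E0.0812
G1 X-0.96 Y-2.31 E0.1216
G1 X0.00 Y-2.50 E0.1623
G1 X0.79 Y-2.34 E0.1958
G1 X0.11 Y-1.89 E0.2297
G1 X-1.08 Y-0.10 E0.3191
G1 X-1.49 Y1.95 E0.4060
G1 X-1.77 Y1.77 E0.4199
G1 X-2.31 Y0.96 E0.4603
G1 X-2.50 Y0.00 E0.5010

At z = 2.75 mm: the r=2.5 cylinder contributes a regular 16-gon of circumradius 2.5; the cube at (16, 12.5) is absent (z outside [3, 21]); the r=5.5 cylinder at (4, 2) contributes a regular 16-gon of circumradius 5.5; Taking the first minus the rest: starting from the r=2.5 cylinder, the r=5.5 cylinder at (4, 2) partially overlaps it — only the 13.34 mm² overlap (of its 92.61 mm²) is removed, clipping the outline — 1 connected region. The outline is a single polygon with 11 vertices. Extrusion per mm of travel: 0.4 × 0.25 / (π × 0.875²) = 0.041575. Accumulating E over each segment gives final E = 0.5010.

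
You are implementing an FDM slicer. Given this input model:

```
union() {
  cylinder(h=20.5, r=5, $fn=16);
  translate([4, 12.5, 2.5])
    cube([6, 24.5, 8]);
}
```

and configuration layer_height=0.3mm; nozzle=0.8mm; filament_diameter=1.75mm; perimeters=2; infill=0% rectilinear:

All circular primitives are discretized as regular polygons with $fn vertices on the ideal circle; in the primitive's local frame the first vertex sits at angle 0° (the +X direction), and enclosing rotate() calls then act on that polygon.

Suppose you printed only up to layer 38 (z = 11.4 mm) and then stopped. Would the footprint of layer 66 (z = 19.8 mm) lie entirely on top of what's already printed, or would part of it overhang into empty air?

Compare the two slices. At z = 11.4: the cylinder: section is a regular 16-gon, circumradius r=5 (area = (16/2)·5.000²·sin(360°/16) = 76.54 mm²); the cube at (4, 12.5) is absent (z outside [2.5, 10.5]); Merging all regions: only the r=5 cylinder is present, so the union is just that shape — area = 76.54 mm². At z = 19.8: the cylinder: section is a regular 16-gon, circumradius r=5 (area = (16/2)·5.000²·sin(360°/16) = 76.54 mm²); the cube at (4, 12.5) is not intersected at this z (z outside [2.5, 10.5]); Merging all regions: only the r=5 cylinder is present, so the union is just that shape — area = 76.54 mm². Checking containment: the cross-section at z = 19.8 is a subset of the cross-section at z = 11.4.

entirely on top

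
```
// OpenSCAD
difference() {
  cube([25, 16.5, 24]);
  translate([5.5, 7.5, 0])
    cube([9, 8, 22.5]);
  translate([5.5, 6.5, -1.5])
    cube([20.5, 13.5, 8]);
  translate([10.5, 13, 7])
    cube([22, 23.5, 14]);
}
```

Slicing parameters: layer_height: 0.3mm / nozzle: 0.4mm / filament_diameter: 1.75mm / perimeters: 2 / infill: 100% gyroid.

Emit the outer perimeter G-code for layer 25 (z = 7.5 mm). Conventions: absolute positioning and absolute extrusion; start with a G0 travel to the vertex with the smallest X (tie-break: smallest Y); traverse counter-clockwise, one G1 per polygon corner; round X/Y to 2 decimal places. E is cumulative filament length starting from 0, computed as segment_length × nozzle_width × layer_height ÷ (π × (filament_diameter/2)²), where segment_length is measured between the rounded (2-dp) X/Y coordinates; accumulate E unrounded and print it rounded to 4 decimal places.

G0 X0.00 Y0.00 Z7.50
G1 X25.00 Y0.00 E1.2473
G1 X25.00 Y13.00 E1.8958
G1 X14.50 Y13.00 E2.4197
G1 X14.50 Y7.50 E2.6941
G1 X5.50 Y7.50 E3.1431
G1 X5.50 Y15.50 E3.5422
G1 X10.50 Y15.50 E3.7917
G1 X10.50 Y16.50 E3.8415
G1 X0.00 Y16.50 E4.3654
G1 X0.00 Y0.00 E5.1886

At z = 7.5 mm: the cube (footprint 25×16.5) is included at this height; the 9×8 cube at (5.5, 7.5) contributes its full rectangle; the cube at (5.5, 6.5) is not intersected at this z (z outside [-1.5, 6.5]); the cube at (10.5, 13) is present — its section is the full 22×23.5 rectangle; Subtracting the remaining from the first: starting from the 25×16.5 cube, the 9×8 cube at (5.5, 7.5) lies wholly inside it (removes its full 72.00 mm² and its 34.00 mm outline becomes a hole wall); the 22×23.5 cube at (10.5, 13) partially overlaps it — only the 40.75 mm² overlap (of its 517.00 mm²) is removed, clipping the outline — 1 connected region. The outline is a single polygon with 10 vertices. Extrusion per mm of travel: 0.4 × 0.3 / (π × 0.875²) = 0.049890. Accumulating E over each segment gives final E = 5.1886.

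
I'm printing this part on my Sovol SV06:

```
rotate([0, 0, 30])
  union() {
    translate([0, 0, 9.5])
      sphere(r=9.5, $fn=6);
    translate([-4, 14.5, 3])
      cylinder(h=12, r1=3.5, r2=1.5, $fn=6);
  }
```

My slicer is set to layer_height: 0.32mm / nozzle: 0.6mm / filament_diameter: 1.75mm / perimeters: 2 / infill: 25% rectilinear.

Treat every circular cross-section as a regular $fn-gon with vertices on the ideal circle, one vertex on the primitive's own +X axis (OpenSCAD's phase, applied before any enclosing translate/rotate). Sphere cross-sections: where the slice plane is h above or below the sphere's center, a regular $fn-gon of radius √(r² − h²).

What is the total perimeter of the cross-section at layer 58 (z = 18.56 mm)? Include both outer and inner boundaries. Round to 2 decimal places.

17.15 mm

At z = 18.56 mm: the r=9.5 sphere slices to a regular 6-gon of circumradius 2.858 (√(r²−h²) with h=9.06 from center) (perimeter = 2·6·2.858·sin(180°/6) = 17.15 mm); the cone at (-4, 14.5) is absent (z outside [3, 15]); Merging all regions: only the r=9.5 sphere is present, so the union is just that shape — boundary = 17.15 mm; (whole slice rotated 30° about Z — lengths, areas and connectivity unchanged). Overall, the cross-section is a single solid region. Total boundary length (outer) = 17.15 mm.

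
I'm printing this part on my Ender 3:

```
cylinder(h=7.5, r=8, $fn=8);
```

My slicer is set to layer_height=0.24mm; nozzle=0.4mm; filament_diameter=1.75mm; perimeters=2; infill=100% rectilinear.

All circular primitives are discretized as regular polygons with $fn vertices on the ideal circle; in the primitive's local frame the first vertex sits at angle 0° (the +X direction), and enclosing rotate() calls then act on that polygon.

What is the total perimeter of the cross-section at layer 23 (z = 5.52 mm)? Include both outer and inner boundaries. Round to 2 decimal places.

At z = 5.52 mm: the cylinder: section is a regular 8-gon, circumradius r=8 (perimeter = 2·8·8.000·sin(180°/8) = 48.98 mm). Overall, the cross-section is a single solid region. Total boundary length (outer) = 48.98 mm.

48.98 mm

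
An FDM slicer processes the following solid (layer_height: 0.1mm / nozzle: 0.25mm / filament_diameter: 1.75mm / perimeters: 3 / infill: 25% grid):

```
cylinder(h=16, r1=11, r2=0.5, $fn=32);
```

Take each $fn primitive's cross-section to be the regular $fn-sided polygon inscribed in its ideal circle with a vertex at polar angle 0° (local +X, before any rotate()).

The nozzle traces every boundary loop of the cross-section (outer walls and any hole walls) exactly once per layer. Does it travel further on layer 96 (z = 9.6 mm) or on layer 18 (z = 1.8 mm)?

Layer 96 (z = 9.6): the cone: at t=0.600 of its height the radius interpolates to r₁+(r₂−r₁)t = 4.700, giving a regular 32-gon of that circumradius (perimeter = 2·32·4.700·sin(180°/32) = 29.48 mm). So its perimeter = 29.48 mm. Layer 18 (z = 1.8): the cone: at t=0.113 of its height the radius interpolates to r₁+(r₂−r₁)t = 9.819, giving a regular 32-gon of that circumradius (perimeter = 2·32·9.819·sin(180°/32) = 61.59 mm). So its perimeter = 61.59 mm. Layer 18 is larger (61.59 vs 29.48 mm).

layer 18 (z = 1.8 mm)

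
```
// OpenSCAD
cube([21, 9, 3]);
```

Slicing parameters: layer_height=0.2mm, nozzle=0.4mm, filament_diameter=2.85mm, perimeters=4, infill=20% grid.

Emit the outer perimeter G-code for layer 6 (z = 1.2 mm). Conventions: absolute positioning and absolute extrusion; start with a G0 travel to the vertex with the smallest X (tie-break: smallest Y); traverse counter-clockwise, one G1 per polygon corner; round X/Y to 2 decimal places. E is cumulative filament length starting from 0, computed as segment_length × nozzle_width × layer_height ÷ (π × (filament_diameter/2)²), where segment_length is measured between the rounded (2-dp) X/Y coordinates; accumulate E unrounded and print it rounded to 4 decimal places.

At z = 1.2 mm: the cube (footprint 21×9) is included at this height. The outline is a single polygon with 4 vertices. Extrusion per mm of travel: 0.4 × 0.2 / (π × 1.425²) = 0.012540. Accumulating E over each segment gives final E = 0.7524.

G0 X0.00 Y0.00 Z1.20
G1 X21.00 Y0.00 E0.2633
G1 X21.00 Y9.00 E0.3762
G1 X0.00 Y9.00 E0.6396
G1 X0.00 Y0.00 E0.7524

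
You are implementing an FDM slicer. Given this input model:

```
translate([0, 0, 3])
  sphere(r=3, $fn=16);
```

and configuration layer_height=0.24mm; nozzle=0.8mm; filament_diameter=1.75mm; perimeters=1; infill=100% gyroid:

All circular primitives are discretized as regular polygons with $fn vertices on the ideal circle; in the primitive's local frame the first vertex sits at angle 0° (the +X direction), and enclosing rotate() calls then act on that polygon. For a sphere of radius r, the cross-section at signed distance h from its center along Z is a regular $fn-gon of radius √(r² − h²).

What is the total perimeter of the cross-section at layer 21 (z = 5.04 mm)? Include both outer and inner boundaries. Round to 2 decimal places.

13.73 mm

At z = 5.04 mm: the r=3 sphere contributes a regular 16-gon of circumradius √(3²−2.04²) = 2.200 (perimeter = 2·16·2.200·sin(180°/16) = 13.73 mm). Overall, the cross-section is a single solid region. Total boundary length (outer) = 13.73 mm.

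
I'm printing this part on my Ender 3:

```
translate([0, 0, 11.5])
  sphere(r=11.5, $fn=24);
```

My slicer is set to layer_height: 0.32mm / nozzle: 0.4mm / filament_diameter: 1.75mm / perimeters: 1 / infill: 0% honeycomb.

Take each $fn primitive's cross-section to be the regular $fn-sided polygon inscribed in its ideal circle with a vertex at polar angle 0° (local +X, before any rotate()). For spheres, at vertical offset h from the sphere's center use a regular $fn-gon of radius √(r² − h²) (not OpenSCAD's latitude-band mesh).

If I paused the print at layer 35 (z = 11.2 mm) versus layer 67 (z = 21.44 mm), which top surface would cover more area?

Layer 35 (z = 11.2): the sphere: section is a regular 24-gon, circumradius = √(r²−h²) = √(11.5²−0.3²) = 11.496 (area = (24/2)·11.496²·sin(360°/24) = 410.47 mm²). So its area = 410.47 mm². Layer 67 (z = 21.44): the r=11.5 sphere contributes a regular 24-gon of circumradius √(11.5²−9.94²) = 5.783 (area = (24/2)·5.783²·sin(360°/24) = 103.88 mm²). So its area = 103.88 mm². Layer 35 is larger (410.47 vs 103.88 mm²).

layer 35 (z = 11.2 mm)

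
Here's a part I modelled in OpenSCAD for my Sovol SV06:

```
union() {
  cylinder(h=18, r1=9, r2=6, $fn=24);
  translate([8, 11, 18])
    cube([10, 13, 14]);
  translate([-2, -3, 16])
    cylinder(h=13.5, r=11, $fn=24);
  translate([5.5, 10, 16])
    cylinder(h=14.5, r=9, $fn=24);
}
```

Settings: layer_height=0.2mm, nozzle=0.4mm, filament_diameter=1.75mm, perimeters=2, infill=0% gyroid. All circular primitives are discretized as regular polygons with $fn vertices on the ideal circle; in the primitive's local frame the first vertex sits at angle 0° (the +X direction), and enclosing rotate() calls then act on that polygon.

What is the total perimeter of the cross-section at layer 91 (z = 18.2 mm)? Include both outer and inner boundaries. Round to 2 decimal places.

At z = 18.2 mm: the cone does not reach this height (z outside [0, 18]); the cube at (8, 11) is present — its section is the full 10×13 rectangle (perimeter 46.00 mm); the cylinder at (-2, -3): section is a regular 24-gon, circumradius r=11 (perimeter = 2·24·11.000·sin(180°/24) = 68.92 mm); the cylinder at (5.5, 10): section is a regular 24-gon, circumradius r=9 (perimeter = 2·24·9.000·sin(180°/24) = 56.39 mm); Taking the union: the regions partially overlap (shared area 77.68 mm²), so the edge portions inside another operand are dropped and the merged outline is re-measured after clipping — boundary = 118.38 mm. Overall, the cross-section is a single solid region. Total boundary length (outer) = 118.38 mm.

118.38 mm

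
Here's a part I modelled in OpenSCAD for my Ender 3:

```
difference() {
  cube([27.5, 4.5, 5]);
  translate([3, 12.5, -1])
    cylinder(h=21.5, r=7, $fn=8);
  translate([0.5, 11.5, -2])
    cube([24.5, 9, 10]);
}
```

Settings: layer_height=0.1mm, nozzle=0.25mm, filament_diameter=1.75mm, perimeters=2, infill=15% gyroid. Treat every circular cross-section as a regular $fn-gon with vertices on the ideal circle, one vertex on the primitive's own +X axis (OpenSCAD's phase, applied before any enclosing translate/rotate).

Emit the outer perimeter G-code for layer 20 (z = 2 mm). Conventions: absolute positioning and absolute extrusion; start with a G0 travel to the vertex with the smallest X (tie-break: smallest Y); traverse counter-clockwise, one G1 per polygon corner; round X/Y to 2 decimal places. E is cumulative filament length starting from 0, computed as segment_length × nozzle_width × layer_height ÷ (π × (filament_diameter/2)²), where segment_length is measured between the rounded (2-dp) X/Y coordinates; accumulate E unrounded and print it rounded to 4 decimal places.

At z = 2 mm: the cube is present — its section is the full 27.5×4.5 rectangle; the cylinder at (3, 12.5): section is a regular 8-gon, circumradius r=7; the 24.5×9 cube at (0.5, 11.5) contributes its full rectangle; Subtracting the remaining from the first: starting from the 27.5×4.5 cube, the r=7 cylinder at (3, 12.5) misses the remaining region (no effect); the 24.5×9 cube at (0.5, 11.5) misses the remaining region (no effect) — 1 connected region. The outline is a single polygon with 4 vertices. Extrusion per mm of travel: 0.25 × 0.1 / (π × 0.875²) = 0.010394. Accumulating E over each segment gives final E = 0.6652.

G0 X0.00 Y0.00 Z2.00
G1 X27.50 Y0.00 E0.2858
G1 X27.50 Y4.50 E0.3326
G1 X0.00 Y4.50 E0.6184
G1 X0.00 Y0.00 E0.6652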